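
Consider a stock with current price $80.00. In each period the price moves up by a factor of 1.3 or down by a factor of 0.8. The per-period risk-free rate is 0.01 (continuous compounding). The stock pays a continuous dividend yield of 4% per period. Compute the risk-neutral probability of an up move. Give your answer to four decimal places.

Per-period risk-free factor R = e^0.01 = 1.0101; dividend-adjusted growth = e^(0.01−0.04) = 0.9704.
Risk-neutral probability p = (0.9704 − 0.8)/(1.3 − 0.8) = 0.1704/0.5000 = 0.3409

p = 0.3409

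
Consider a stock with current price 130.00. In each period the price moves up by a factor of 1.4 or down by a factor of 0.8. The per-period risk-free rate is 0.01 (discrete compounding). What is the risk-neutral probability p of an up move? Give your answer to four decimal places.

Risk-neutral probability p = (1 + 0.01 − 0.8)/(1.4 − 0.8) = 0.2100/0.6000 = 0.3500

p = 0.3500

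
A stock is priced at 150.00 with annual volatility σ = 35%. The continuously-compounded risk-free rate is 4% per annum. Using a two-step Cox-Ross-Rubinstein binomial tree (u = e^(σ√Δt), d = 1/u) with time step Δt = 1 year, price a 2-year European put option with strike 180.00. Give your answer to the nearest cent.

CRR parameters: u = e^(σ√Δt) = e^(0.35·√1) = 1.4191, d = 1/u = 0.7047
Per-period rate: rΔt = 0.04·1 = 0.04, so R = e^0.04 = 1.0408
Risk-neutral probability p = (e^0.04 − 0.7047)/(1.4191 − 0.7047) = 0.3361/0.7144 = 0.4705
Terminal stock prices: S_uu = 302.1, S_ud = 150, S_dd = 74.49
Terminal payoffs (K − S): max(-122.1, 0) = 0, max(30, 0) = 30, max(105.5, 0) = 105.5
Node u (S = 212.9): V_u = e^(−0.04)·[0.4705·0.0000 + 0.5295·30.0000] = 15.2619
Node d (S = 105.7): V_d = e^(−0.04)·[0.4705·30.0000 + 0.5295·105.5122] = 67.2389
Node 0 (S = 150): V_0 = e^(−0.04)·[0.4705·15.2619 + 0.5295·67.2389] = 41.1056

41.11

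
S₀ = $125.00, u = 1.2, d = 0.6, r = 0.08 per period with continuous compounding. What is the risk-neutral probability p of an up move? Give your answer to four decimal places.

Risk-neutral probability p = (e^0.08 − 0.6)/(1.2 − 0.6) = 0.4833/0.6000 = 0.8055

p = 0.8055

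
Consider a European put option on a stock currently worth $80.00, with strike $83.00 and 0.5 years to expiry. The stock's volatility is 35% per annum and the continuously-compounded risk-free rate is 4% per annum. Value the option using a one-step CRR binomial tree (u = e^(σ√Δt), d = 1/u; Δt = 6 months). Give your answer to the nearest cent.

CRR parameters: u = e^(σ√Δt) = e^(0.35·√0.5) = 1.2808, d = 1/u = 0.7808
Per-period rate: rΔt = 0.04·0.5 = 0.02, so R = e^0.02 = 1.0202
Risk-neutral probability p = (e^0.02 − 0.7808)/(1.2808 − 0.7808) = 0.2394/0.5000 = 0.4788
Terminal stock prices: S_u = 102.5, S_d = 62.46
Terminal payoffs (K − S): max(-19.46, 0) = 0, max(20.54, 0) = 20.54
Node 0 (S = 80): V_0 = e^(−0.02)·[0.4788·0.0000 + 0.5212·20.5392] = 10.4922

$10.49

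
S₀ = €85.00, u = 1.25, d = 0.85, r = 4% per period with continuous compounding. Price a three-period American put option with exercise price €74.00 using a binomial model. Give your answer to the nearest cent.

€3.18

Risk-neutral probability p = (e^0.04 − 0.85)/(1.25 − 0.85) = 0.1908/0.4000 = 0.4770
Terminal stock prices: S_uuu = 166, S_uud = 112.9, S_udd = 76.77, S_ddd = 52.2
Terminal payoffs (K − S): max(-92.02, 0) = 0, max(-38.89, 0) = 0, max(-2.766, 0) = 0, max(21.8, 0) = 21.8
Node uu (S = 132.8): continuation = e^(−0.04)·[0.4770·0.0000 + 0.5230·0.0000] = 0.0000; exercise value = 0.0000 ≤ continuation, so V_uu = 0.0000
Node ud (S = 90.31): continuation = e^(−0.04)·[0.4770·0.0000 + 0.5230·0.0000] = 0.0000; exercise value = 0.0000 ≤ continuation, so V_ud = 0.0000
Node dd (S = 61.41): continuation = e^(−0.04)·[0.4770·0.0000 + 0.5230·21.7994] = 10.9535; exercise value = 12.5875 > continuation, so V_dd = 12.5875 (exercise)
Node u (S = 106.2): continuation = e^(−0.04)·[0.4770·0.0000 + 0.5230·0.0000] = 0.0000; exercise value = 0.0000 ≤ continuation, so V_u = 0.0000
Node d (S = 72.25): continuation = e^(−0.04)·[0.4770·0.0000 + 0.5230·12.5875] = 6.3248; exercise value = 1.7500 ≤ continuation, so V_d = 6.3248
Node 0 (S = 85): continuation = e^(−0.04)·[0.4770·0.0000 + 0.5230·6.3248] = 3.1780; exercise value = 0.0000 ≤ continuation, so V_0 = 3.1780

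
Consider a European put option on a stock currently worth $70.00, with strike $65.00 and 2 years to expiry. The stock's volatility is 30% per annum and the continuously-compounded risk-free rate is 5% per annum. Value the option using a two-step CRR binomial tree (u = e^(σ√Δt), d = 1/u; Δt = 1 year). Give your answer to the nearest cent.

$5.78

CRR parameters: u = e^(σ√Δt) = e^(0.3·√1) = 1.3499, d = 1/u = 0.7408
Per-period rate: rΔt = 0.05·1 = 0.05, so R = e^0.05 = 1.0513
Risk-neutral probability p = (e^0.05 − 0.7408)/(1.3499 − 0.7408) = 0.3105/0.6090 = 0.5097
Terminal stock prices: S_uu = 127.5, S_ud = 70, S_dd = 38.42
Terminal payoffs (K − S): max(-62.55, 0) = 0, max(-5, 0) = 0, max(26.58, 0) = 26.58
Node u (S = 94.49): V_u = e^(−0.05)·[0.5097·0.0000 + 0.4903·0.0000] = 0.0000
Node d (S = 51.86): V_d = e^(−0.05)·[0.5097·0.0000 + 0.4903·26.5832] = 12.3970
Node 0 (S = 70): V_0 = e^(−0.05)·[0.5097·0.0000 + 0.4903·12.3970] = 5.7813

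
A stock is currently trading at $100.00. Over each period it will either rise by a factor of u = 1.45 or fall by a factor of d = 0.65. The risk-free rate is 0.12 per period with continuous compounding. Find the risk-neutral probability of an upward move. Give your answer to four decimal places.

p = 0.5969

Risk-neutral probability p = (e^0.12 − 0.65)/(1.45 − 0.65) = 0.4775/0.8000 = 0.5969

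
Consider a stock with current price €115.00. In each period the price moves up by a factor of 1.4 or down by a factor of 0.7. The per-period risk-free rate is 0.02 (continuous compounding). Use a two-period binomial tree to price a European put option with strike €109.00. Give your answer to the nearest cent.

€14.89

Risk-neutral probability p = (e^0.02 − 0.7)/(1.4 − 0.7) = 0.3202/0.7000 = 0.4574
Terminal stock prices: S_uu = 225.4, S_ud = 112.7, S_dd = 56.35
Terminal payoffs (K − S): max(-116.4, 0) = 0, max(-3.7, 0) = 0, max(52.65, 0) = 52.65
Node u (S = 161): V_u = e^(−0.02)·[0.4574·0.0000 + 0.5426·0.0000] = 0.0000
Node d (S = 80.5): V_d = e^(−0.02)·[0.4574·0.0000 + 0.5426·52.6500] = 28.0006
Node 0 (S = 115): V_0 = e^(−0.02)·[0.4574·0.0000 + 0.5426·28.0006] = 14.8915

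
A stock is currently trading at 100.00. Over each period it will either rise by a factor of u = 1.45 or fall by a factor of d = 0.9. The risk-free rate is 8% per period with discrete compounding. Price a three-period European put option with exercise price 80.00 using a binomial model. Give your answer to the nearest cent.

1.72

Risk-neutral probability p = (1 + 0.08 − 0.9)/(1.45 − 0.9) = 0.1800/0.5500 = 0.3273
Terminal stock prices: S_uuu = 304.9, S_uud = 189.2, S_udd = 117.5, S_ddd = 72.9
Terminal payoffs (K − S): max(-224.9, 0) = 0, max(-109.2, 0) = 0, max(-37.45, 0) = 0, max(7.1, 0) = 7.1
Node uu (S = 210.2): V_uu = 1/1.08·[0.3273·0.0000 + 0.6727·0.0000] = 0.0000
Node ud (S = 130.5): V_ud = 1/1.08·[0.3273·0.0000 + 0.6727·0.0000] = 0.0000
Node dd (S = 81): V_dd = 1/1.08·[0.3273·0.0000 + 0.6727·7.1000] = 4.4226
Node u (S = 145): V_u = 1/1.08·[0.3273·0.0000 + 0.6727·0.0000] = 0.0000
Node d (S = 90): V_d = 1/1.08·[0.3273·0.0000 + 0.6727·4.4226] = 2.7548
Node 0 (S = 100): V_0 = 1/1.08·[0.3273·0.0000 + 0.6727·2.7548] = 1.7159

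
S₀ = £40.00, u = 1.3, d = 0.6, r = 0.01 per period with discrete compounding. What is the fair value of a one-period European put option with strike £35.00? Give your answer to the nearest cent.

Risk-neutral probability p = (1 + 0.01 − 0.6)/(1.3 − 0.6) = 0.4100/0.7000 = 0.5857
Terminal stock prices: S_u = 52, S_d = 24
Terminal payoffs (K − S): max(-17, 0) = 0, max(11, 0) = 11
Node 0 (S = 40): V_0 = 1/1.01·[0.5857·0.0000 + 0.4143·11.0000] = 4.5120

£4.51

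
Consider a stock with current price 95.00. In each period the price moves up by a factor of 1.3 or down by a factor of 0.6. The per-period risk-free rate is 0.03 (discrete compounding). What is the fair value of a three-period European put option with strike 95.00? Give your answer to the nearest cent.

16.59

Risk-neutral probability p = (1 + 0.03 − 0.6)/(1.3 − 0.6) = 0.4300/0.7000 = 0.6143
Terminal stock prices: S_uuu = 208.7, S_uud = 96.33, S_udd = 44.46, S_ddd = 20.52
Terminal payoffs (K − S): max(-113.7, 0) = 0, max(-1.33, 0) = 0, max(50.54, 0) = 50.54, max(74.48, 0) = 74.48
Node uu (S = 160.6): V_uu = 1/1.03·[0.6143·0.0000 + 0.3857·0.0000] = 0.0000
Node ud (S = 74.1): V_ud = 1/1.03·[0.6143·0.0000 + 0.3857·50.5400] = 18.9262
Node dd (S = 34.2): V_dd = 1/1.03·[0.6143·50.5400 + 0.3857·74.4800] = 58.0330
Node u (S = 123.5): V_u = 1/1.03·[0.6143·0.0000 + 0.3857·18.9262] = 7.0875
Node d (S = 57): V_d = 1/1.03·[0.6143·18.9262 + 0.3857·58.0330] = 33.0197
Node 0 (S = 95): V_0 = 1/1.03·[0.6143·7.0875 + 0.3857·33.0197] = 16.5921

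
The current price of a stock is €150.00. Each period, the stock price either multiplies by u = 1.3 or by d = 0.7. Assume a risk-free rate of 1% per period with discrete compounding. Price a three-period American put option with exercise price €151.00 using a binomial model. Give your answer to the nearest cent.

€30.74

Risk-neutral probability p = (1 + 0.01 − 0.7)/(1.3 − 0.7) = 0.3100/0.6000 = 0.5167
Terminal stock prices: S_uuu = 329.6, S_uud = 177.5, S_udd = 95.55, S_ddd = 51.45
Terminal payoffs (K − S): max(-178.6, 0) = 0, max(-26.45, 0) = 0, max(55.45, 0) = 55.45, max(99.55, 0) = 99.55
Node uu (S = 253.5): continuation = 1/1.01·[0.5167·0.0000 + 0.4833·0.0000] = 0.0000; exercise value = 0.0000 ≤ continuation, so V_uu = 0.0000
Node ud (S = 136.5): continuation = 1/1.01·[0.5167·0.0000 + 0.4833·55.4500] = 26.5355; exercise value = 14.5000 ≤ continuation, so V_ud = 26.5355
Node dd (S = 73.5): continuation = 1/1.01·[0.5167·55.4500 + 0.4833·99.5500] = 76.0050; exercise value = 77.5000 > continuation, so V_dd = 77.5000 (exercise)
Node u (S = 195): continuation = 1/1.01·[0.5167·0.0000 + 0.4833·26.5355] = 12.6985; exercise value = 0.0000 ≤ continuation, so V_u = 12.6985
Node d (S = 105): continuation = 1/1.01·[0.5167·26.5355 + 0.4833·77.5000] = 50.6617; exercise value = 46.0000 ≤ continuation, so V_d = 50.6617
Node 0 (S = 150): continuation = 1/1.01·[0.5167·12.6985 + 0.4833·50.6617] = 30.7400; exercise value = 1.0000 ≤ continuation, so V_0 = 30.7400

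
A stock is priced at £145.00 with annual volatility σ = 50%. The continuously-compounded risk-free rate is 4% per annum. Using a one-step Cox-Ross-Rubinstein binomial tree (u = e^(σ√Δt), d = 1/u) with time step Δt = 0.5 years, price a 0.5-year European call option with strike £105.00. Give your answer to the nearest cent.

£43.82

CRR parameters: u = e^(σ√Δt) = e^(0.5·√0.5) = 1.4241, d = 1/u = 0.7022
Per-period rate: rΔt = 0.04·0.5 = 0.02, so R = e^0.02 = 1.0202
Risk-neutral probability p = (e^0.02 − 0.7022)/(1.4241 − 0.7022) = 0.3180/0.7219 = 0.4405
Terminal stock prices: S_u = 206.5, S_d = 101.8
Terminal payoffs (S − K): max(101.5, 0) = 101.5, max(-3.183, 0) = 0
Node 0 (S = 145): V_0 = e^(−0.02)·[0.4405·101.4973 + 0.5595·0.0000] = 43.8246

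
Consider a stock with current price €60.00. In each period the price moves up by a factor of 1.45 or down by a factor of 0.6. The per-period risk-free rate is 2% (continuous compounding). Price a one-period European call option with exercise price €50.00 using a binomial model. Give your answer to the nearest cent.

Risk-neutral probability p = (e^0.02 − 0.6)/(1.45 − 0.6) = 0.4202/0.8500 = 0.4944
Terminal stock prices: S_u = 87, S_d = 36
Terminal payoffs (S − K): max(37, 0) = 37, max(-14, 0) = 0
Node 0 (S = 60): V_0 = e^(−0.02)·[0.4944·37.0000 + 0.5056·0.0000] = 17.9289

€17.93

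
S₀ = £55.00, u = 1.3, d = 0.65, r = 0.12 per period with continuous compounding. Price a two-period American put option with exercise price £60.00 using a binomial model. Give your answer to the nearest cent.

Risk-neutral probability p = (e^0.12 − 0.65)/(1.3 − 0.65) = 0.4775/0.6500 = 0.7346
Terminal stock prices: S_uu = 92.95, S_ud = 46.48, S_dd = 23.24
Terminal payoffs (K − S): max(-32.95, 0) = 0, max(13.52, 0) = 13.52, max(36.76, 0) = 36.76
Node u (S = 71.5): continuation = e^(−0.12)·[0.7346·0.0000 + 0.2654·13.5250] = 3.1835; exercise value = 0.0000 ≤ continuation, so V_u = 3.1835
Node d (S = 35.75): continuation = e^(−0.12)·[0.7346·13.5250 + 0.2654·36.7625] = 17.4652; exercise value = 24.2500 > continuation, so V_d = 24.2500 (exercise)
Node 0 (S = 55): continuation = e^(−0.12)·[0.7346·3.1835 + 0.2654·24.2500] = 7.7821; exercise value = 5.0000 ≤ continuation, so V_0 = 7.7821

£7.78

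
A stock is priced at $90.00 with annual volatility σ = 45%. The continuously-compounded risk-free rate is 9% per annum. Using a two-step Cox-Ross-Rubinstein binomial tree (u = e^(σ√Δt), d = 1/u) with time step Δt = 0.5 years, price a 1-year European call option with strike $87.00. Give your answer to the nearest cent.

CRR parameters: u = e^(σ√Δt) = e^(0.45·√0.5) = 1.3746, d = 1/u = 0.7275
Per-period rate: rΔt = 0.09·0.5 = 0.045, so R = e^0.045 = 1.0460
Risk-neutral probability p = (e^0.045 − 0.7275)/(1.3746 − 0.7275) = 0.3186/0.6472 = 0.4922
Terminal stock prices: S_uu = 170.1, S_ud = 90, S_dd = 47.63
Terminal payoffs (S − K): max(83.07, 0) = 83.07, max(3, 0) = 3, max(-39.37, 0) = 0
Node u (S = 123.7): V_u = e^(−0.045)·[0.4922·83.0693 + 0.5078·3.0000] = 40.5466
Node d (S = 65.47): V_d = e^(−0.045)·[0.4922·3.0000 + 0.5078·0.0000] = 1.4117
Node 0 (S = 90): V_0 = e^(−0.045)·[0.4922·40.5466 + 0.5078·1.4117] = 19.7655

$19.77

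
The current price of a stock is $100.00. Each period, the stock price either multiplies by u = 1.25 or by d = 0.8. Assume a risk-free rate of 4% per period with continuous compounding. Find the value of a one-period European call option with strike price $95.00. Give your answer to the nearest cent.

Risk-neutral probability p = (e^0.04 − 0.8)/(1.25 − 0.8) = 0.2408/0.4500 = 0.5351
Terminal stock prices: S_u = 125, S_d = 80
Terminal payoffs (S − K): max(30, 0) = 30, max(-15, 0) = 0
Node 0 (S = 100): V_0 = e^(−0.04)·[0.5351·30.0000 + 0.4649·0.0000] = 15.4246

$15.42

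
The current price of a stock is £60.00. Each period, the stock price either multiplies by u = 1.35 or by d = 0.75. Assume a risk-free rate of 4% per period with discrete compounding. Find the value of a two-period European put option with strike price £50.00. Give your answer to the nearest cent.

Risk-neutral probability p = (1 + 0.04 − 0.75)/(1.35 − 0.75) = 0.2900/0.6000 = 0.4833
Terminal stock prices: S_uu = 109.4, S_ud = 60.75, S_dd = 33.75
Terminal payoffs (K − S): max(-59.35, 0) = 0, max(-10.75, 0) = 0, max(16.25, 0) = 16.25
Node u (S = 81): V_u = 1/1.04·[0.4833·0.0000 + 0.5167·0.0000] = 0.0000
Node d (S = 45): V_d = 1/1.04·[0.4833·0.0000 + 0.5167·16.2500] = 8.0729
Node 0 (S = 60): V_0 = 1/1.04·[0.4833·0.0000 + 0.5167·8.0729] = 4.0106

£4.01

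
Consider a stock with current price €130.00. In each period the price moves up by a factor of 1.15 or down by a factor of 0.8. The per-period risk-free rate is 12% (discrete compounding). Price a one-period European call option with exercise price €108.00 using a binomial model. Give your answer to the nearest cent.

€33.88

Risk-neutral probability p = (1 + 0.12 − 0.8)/(1.15 − 0.8) = 0.3200/0.3500 = 0.9143
Terminal stock prices: S_u = 149.5, S_d = 104
Terminal payoffs (S − K): max(41.5, 0) = 41.5, max(-4, 0) = 0
Node 0 (S = 130): V_0 = 1/1.12·[0.9143·41.5000 + 0.0857·0.0000] = 33.8776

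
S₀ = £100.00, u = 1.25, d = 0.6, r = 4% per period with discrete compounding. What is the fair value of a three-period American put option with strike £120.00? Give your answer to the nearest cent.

Risk-neutral probability p = (1 + 0.04 − 0.6)/(1.25 − 0.6) = 0.4400/0.6500 = 0.6769
Terminal stock prices: S_uuu = 195.3, S_uud = 93.75, S_udd = 45, S_ddd = 21.6
Terminal payoffs (K − S): max(-75.31, 0) = 0, max(26.25, 0) = 26.25, max(75, 0) = 75, max(98.4, 0) = 98.4
Node uu (S = 156.2): continuation = 1/1.04·[0.6769·0.0000 + 0.3231·26.2500] = 8.1546; exercise value = 0.0000 ≤ continuation, so V_uu = 8.1546
Node ud (S = 75): continuation = 1/1.04·[0.6769·26.2500 + 0.3231·75.0000] = 40.3846; exercise value = 45.0000 > continuation, so V_ud = 45.0000 (exercise)
Node dd (S = 36): continuation = 1/1.04·[0.6769·75.0000 + 0.3231·98.4000] = 79.3846; exercise value = 84.0000 > continuation, so V_dd = 84.0000 (exercise)
Node u (S = 125): continuation = 1/1.04·[0.6769·8.1546 + 0.3231·45.0000] = 19.2870; exercise value = 0.0000 ≤ continuation, so V_u = 19.2870
Node d (S = 60): continuation = 1/1.04·[0.6769·45.0000 + 0.3231·84.0000] = 55.3846; exercise value = 60.0000 > continuation, so V_d = 60.0000 (exercise)
Node 0 (S = 100): continuation = 1/1.04·[0.6769·19.2870 + 0.3231·60.0000] = 31.1927; exercise value = 20.0000 ≤ continuation, so V_0 = 31.1927

£31.19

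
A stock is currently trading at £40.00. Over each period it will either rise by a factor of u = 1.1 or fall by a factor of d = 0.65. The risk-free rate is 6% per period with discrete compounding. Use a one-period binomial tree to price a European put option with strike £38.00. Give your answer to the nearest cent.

£1.01

Risk-neutral probability p = (1 + 0.06 − 0.65)/(1.1 − 0.65) = 0.4100/0.4500 = 0.9111
Terminal stock prices: S_u = 44, S_d = 26
Terminal payoffs (K − S): max(-6, 0) = 0, max(12, 0) = 12
Node 0 (S = 40): V_0 = 1/1.06·[0.9111·0.0000 + 0.0889·12.0000] = 1.0063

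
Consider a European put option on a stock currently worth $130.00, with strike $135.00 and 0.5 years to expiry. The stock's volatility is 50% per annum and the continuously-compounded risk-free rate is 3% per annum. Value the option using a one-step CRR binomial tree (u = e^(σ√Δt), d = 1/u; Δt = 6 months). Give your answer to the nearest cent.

$24.40

CRR parameters: u = e^(σ√Δt) = e^(0.5·√0.5) = 1.4241, d = 1/u = 0.7022
Per-period rate: rΔt = 0.03·0.5 = 0.015, so R = e^0.015 = 1.0151
Risk-neutral probability p = (e^0.015 − 0.7022)/(1.4241 − 0.7022) = 0.3129/0.7219 = 0.4335
Terminal stock prices: S_u = 185.1, S_d = 91.28
Terminal payoffs (K − S): max(-50.14, 0) = 0, max(43.72, 0) = 43.72
Node 0 (S = 130): V_0 = e^(−0.015)·[0.4335·0.0000 + 0.5665·43.7155] = 24.3981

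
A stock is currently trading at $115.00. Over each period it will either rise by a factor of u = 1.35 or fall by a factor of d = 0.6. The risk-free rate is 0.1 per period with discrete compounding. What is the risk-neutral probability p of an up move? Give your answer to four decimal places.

p = 0.6667

Risk-neutral probability p = (1 + 0.1 − 0.6)/(1.35 − 0.6) = 0.5000/0.7500 = 0.6667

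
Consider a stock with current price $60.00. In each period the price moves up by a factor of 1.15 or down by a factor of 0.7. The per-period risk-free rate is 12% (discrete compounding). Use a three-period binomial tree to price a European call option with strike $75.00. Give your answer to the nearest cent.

Risk-neutral probability p = (1 + 0.12 − 0.7)/(1.15 − 0.7) = 0.4200/0.4500 = 0.9333
Terminal stock prices: S_uuu = 91.25, S_uud = 55.54, S_udd = 33.81, S_ddd = 20.58
Terminal payoffs (S − K): max(16.25, 0) = 16.25, max(-19.46, 0) = 0, max(-41.19, 0) = 0, max(-54.42, 0) = 0
Node uu (S = 79.35): V_uu = 1/1.12·[0.9333·16.2525 + 0.0667·0.0000] = 13.5437
Node ud (S = 48.3): V_ud = 1/1.12·[0.9333·0.0000 + 0.0667·0.0000] = 0.0000
Node dd (S = 29.4): V_dd = 1/1.12·[0.9333·0.0000 + 0.0667·0.0000] = 0.0000
Node u (S = 69): V_u = 1/1.12·[0.9333·13.5437 + 0.0667·0.0000] = 11.2865
Node d (S = 42): V_d = 1/1.12·[0.9333·0.0000 + 0.0667·0.0000] = 0.0000
Node 0 (S = 60): V_0 = 1/1.12·[0.9333·11.2865 + 0.0667·0.0000] = 9.4054

$9.41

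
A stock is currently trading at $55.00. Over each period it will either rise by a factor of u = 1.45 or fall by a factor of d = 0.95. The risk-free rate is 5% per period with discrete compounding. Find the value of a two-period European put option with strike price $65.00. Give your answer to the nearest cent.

Risk-neutral probability p = (1 + 0.05 − 0.95)/(1.45 − 0.95) = 0.1000/0.5000 = 0.2000
Terminal stock prices: S_uu = 115.6, S_ud = 75.76, S_dd = 49.64
Terminal payoffs (K − S): max(-50.64, 0) = 0, max(-10.76, 0) = 0, max(15.36, 0) = 15.36
Node u (S = 79.75): V_u = 1/1.05·[0.2000·0.0000 + 0.8000·0.0000] = 0.0000
Node d (S = 52.25): V_d = 1/1.05·[0.2000·0.0000 + 0.8000·15.3625] = 11.7048
Node 0 (S = 55): V_0 = 1/1.05·[0.2000·0.0000 + 0.8000·11.7048] = 8.9179

$8.92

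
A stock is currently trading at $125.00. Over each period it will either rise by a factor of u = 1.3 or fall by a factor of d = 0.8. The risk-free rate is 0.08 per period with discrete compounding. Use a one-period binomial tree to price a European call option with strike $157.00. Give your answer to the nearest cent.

Risk-neutral probability p = (1 + 0.08 − 0.8)/(1.3 − 0.8) = 0.2800/0.5000 = 0.5600
Terminal stock prices: S_u = 162.5, S_d = 100
Terminal payoffs (S − K): max(5.5, 0) = 5.5, max(-57, 0) = 0
Node 0 (S = 125): V_0 = 1/1.08·[0.5600·5.5000 + 0.4400·0.0000] = 2.8519

$2.85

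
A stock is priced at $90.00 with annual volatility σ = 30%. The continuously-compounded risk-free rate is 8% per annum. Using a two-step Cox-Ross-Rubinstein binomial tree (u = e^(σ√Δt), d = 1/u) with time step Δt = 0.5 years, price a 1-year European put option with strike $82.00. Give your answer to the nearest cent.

$4.46

CRR parameters: u = e^(σ√Δt) = e^(0.3·√0.5) = 1.2363, d = 1/u = 0.8089
Per-period rate: rΔt = 0.08·0.5 = 0.04, so R = e^0.04 = 1.0408
Risk-neutral probability p = (e^0.04 − 0.8089)/(1.2363 − 0.8089) = 0.2320/0.4275 = 0.5426
Terminal stock prices: S_uu = 137.6, S_ud = 90, S_dd = 58.88
Terminal payoffs (K − S): max(-55.56, 0) = 0, max(-8, 0) = 0, max(23.12, 0) = 23.12
Node u (S = 111.3): V_u = e^(−0.04)·[0.5426·0.0000 + 0.4574·0.0000] = 0.0000
Node d (S = 72.8): V_d = e^(−0.04)·[0.5426·0.0000 + 0.4574·23.1174] = 10.1584
Node 0 (S = 90): V_0 = e^(−0.04)·[0.5426·0.0000 + 0.4574·10.1584] = 4.4639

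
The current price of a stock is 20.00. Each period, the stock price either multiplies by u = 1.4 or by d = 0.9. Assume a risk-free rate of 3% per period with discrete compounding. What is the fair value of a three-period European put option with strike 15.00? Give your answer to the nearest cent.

Risk-neutral probability p = (1 + 0.03 − 0.9)/(1.4 − 0.9) = 0.1300/0.5000 = 0.2600
Terminal stock prices: S_uuu = 54.88, S_uud = 35.28, S_udd = 22.68, S_ddd = 14.58
Terminal payoffs (K − S): max(-39.88, 0) = 0, max(-20.28, 0) = 0, max(-7.68, 0) = 0, max(0.42, 0) = 0.42
Node uu (S = 39.2): V_uu = 1/1.03·[0.2600·0.0000 + 0.7400·0.0000] = 0.0000
Node ud (S = 25.2): V_ud = 1/1.03·[0.2600·0.0000 + 0.7400·0.0000] = 0.0000
Node dd (S = 16.2): V_dd = 1/1.03·[0.2600·0.0000 + 0.7400·0.4200] = 0.3017
Node u (S = 28): V_u = 1/1.03·[0.2600·0.0000 + 0.7400·0.0000] = 0.0000
Node d (S = 18): V_d = 1/1.03·[0.2600·0.0000 + 0.7400·0.3017] = 0.2168
Node 0 (S = 20): V_0 = 1/1.03·[0.2600·0.0000 + 0.7400·0.2168] = 0.1558

0.16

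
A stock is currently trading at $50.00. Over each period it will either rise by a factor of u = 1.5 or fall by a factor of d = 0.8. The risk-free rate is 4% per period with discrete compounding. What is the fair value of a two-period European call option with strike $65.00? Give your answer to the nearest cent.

$5.16

Risk-neutral probability p = (1 + 0.04 − 0.8)/(1.5 − 0.8) = 0.2400/0.7000 = 0.3429
Terminal stock prices: S_uu = 112.5, S_ud = 60, S_dd = 32
Terminal payoffs (S − K): max(47.5, 0) = 47.5, max(-5, 0) = 0, max(-33, 0) = 0
Node u (S = 75): V_u = 1/1.04·[0.3429·47.5000 + 0.6571·0.0000] = 15.6593
Node d (S = 40): V_d = 1/1.04·[0.3429·0.0000 + 0.6571·0.0000] = 0.0000
Node 0 (S = 50): V_0 = 1/1.04·[0.3429·15.6593 + 0.6571·0.0000] = 5.1624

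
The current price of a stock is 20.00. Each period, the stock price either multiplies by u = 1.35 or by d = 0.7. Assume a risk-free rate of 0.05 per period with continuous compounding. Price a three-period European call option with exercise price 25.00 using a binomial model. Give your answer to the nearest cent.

3.47

Risk-neutral probability p = (e^0.05 − 0.7)/(1.35 − 0.7) = 0.3513/0.6500 = 0.5404
Terminal stock prices: S_uuu = 49.21, S_uud = 25.52, S_udd = 13.23, S_ddd = 6.86
Terminal payoffs (S − K): max(24.21, 0) = 24.21, max(0.515, 0) = 0.515, max(-11.77, 0) = 0, max(-18.14, 0) = 0
Node uu (S = 36.45): V_uu = e^(−0.05)·[0.5404·24.2075 + 0.4596·0.5150] = 12.6693
Node ud (S = 18.9): V_ud = e^(−0.05)·[0.5404·0.5150 + 0.4596·0.0000] = 0.2647
Node dd (S = 9.8): V_dd = e^(−0.05)·[0.5404·0.0000 + 0.4596·0.0000] = 0.0000
Node u (S = 27): V_u = e^(−0.05)·[0.5404·12.6693 + 0.4596·0.2647] = 6.6285
Node d (S = 14): V_d = e^(−0.05)·[0.5404·0.2647 + 0.4596·0.0000] = 0.1361
Node 0 (S = 20): V_0 = e^(−0.05)·[0.5404·6.6285 + 0.4596·0.1361] = 3.4669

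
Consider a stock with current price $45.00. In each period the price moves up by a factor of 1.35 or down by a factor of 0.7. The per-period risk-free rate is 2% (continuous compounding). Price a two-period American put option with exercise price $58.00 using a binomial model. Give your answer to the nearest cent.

Risk-neutral probability p = (e^0.02 − 0.7)/(1.35 − 0.7) = 0.3202/0.6500 = 0.4926
Terminal stock prices: S_uu = 82.01, S_ud = 42.53, S_dd = 22.05
Terminal payoffs (K − S): max(-24.01, 0) = 0, max(15.47, 0) = 15.47, max(35.95, 0) = 35.95
Node u (S = 60.75): continuation = e^(−0.02)·[0.4926·0.0000 + 0.5074·15.4750] = 7.6963; exercise value = 0.0000 ≤ continuation, so V_u = 7.6963
Node d (S = 31.5): continuation = e^(−0.02)·[0.4926·15.4750 + 0.5074·35.9500] = 25.3515; exercise value = 26.5000 > continuation, so V_d = 26.5000 (exercise)
Node 0 (S = 45): continuation = e^(−0.02)·[0.4926·7.6963 + 0.5074·26.5000] = 16.8956; exercise value = 13.0000 ≤ continuation, so V_0 = 16.8956

$16.90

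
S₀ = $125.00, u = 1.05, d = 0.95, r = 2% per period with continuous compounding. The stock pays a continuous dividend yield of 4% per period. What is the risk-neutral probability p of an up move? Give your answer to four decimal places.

p = 0.3020

Per-period risk-free factor R = e^0.02 = 1.0202; dividend-adjusted growth = e^(0.02−0.04) = 0.9802.
Risk-neutral probability p = (0.9802 − 0.95)/(1.05 − 0.95) = 0.0302/0.1000 = 0.3020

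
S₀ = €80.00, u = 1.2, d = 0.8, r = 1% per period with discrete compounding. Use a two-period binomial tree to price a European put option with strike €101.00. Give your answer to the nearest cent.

Risk-neutral probability p = (1 + 0.01 − 0.8)/(1.2 − 0.8) = 0.2100/0.4000 = 0.5250
Terminal stock prices: S_uu = 115.2, S_ud = 76.8, S_dd = 51.2
Terminal payoffs (K − S): max(-14.2, 0) = 0, max(24.2, 0) = 24.2, max(49.8, 0) = 49.8
Node u (S = 96): V_u = 1/1.01·[0.5250·0.0000 + 0.4750·24.2000] = 11.3812
Node d (S = 64): V_d = 1/1.01·[0.5250·24.2000 + 0.4750·49.8000] = 36.0000
Node 0 (S = 80): V_0 = 1/1.01·[0.5250·11.3812 + 0.4750·36.0000] = 22.8467

€22.85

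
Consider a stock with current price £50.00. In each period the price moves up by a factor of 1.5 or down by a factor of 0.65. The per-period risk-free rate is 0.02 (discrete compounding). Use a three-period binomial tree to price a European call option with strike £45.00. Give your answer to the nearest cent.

Risk-neutral probability p = (1 + 0.02 − 0.65)/(1.5 − 0.65) = 0.3700/0.8500 = 0.4353
Terminal stock prices: S_uuu = 168.8, S_uud = 73.12, S_udd = 31.69, S_ddd = 13.73
Terminal payoffs (S − K): max(123.8, 0) = 123.8, max(28.12, 0) = 28.12, max(-13.31, 0) = 0, max(-31.27, 0) = 0
Node uu (S = 112.5): V_uu = 1/1.02·[0.4353·123.7500 + 0.5647·28.1250] = 68.3824
Node ud (S = 48.75): V_ud = 1/1.02·[0.4353·28.1250 + 0.5647·0.0000] = 12.0026
Node dd (S = 21.13): V_dd = 1/1.02·[0.4353·0.0000 + 0.5647·0.0000] = 0.0000
Node u (S = 75): V_u = 1/1.02·[0.4353·68.3824 + 0.5647·12.0026] = 35.8278
Node d (S = 32.5): V_d = 1/1.02·[0.4353·12.0026 + 0.5647·0.0000] = 5.1222
Node 0 (S = 50): V_0 = 1/1.02·[0.4353·35.8278 + 0.5647·5.1222] = 18.1257

£18.13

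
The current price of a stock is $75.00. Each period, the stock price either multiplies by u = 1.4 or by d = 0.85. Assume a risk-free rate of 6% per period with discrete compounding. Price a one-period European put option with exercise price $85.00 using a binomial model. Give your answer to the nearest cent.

$12.39

Risk-neutral probability p = (1 + 0.06 − 0.85)/(1.4 − 0.85) = 0.2100/0.5500 = 0.3818
Terminal stock prices: S_u = 105, S_d = 63.75
Terminal payoffs (K − S): max(-20, 0) = 0, max(21.25, 0) = 21.25
Node 0 (S = 75): V_0 = 1/1.06·[0.3818·0.0000 + 0.6182·21.2500] = 12.3928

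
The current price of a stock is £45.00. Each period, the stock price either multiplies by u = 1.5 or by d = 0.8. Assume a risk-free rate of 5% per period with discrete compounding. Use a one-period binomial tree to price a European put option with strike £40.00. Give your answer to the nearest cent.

Risk-neutral probability p = (1 + 0.05 − 0.8)/(1.5 − 0.8) = 0.2500/0.7000 = 0.3571
Terminal stock prices: S_u = 67.5, S_d = 36
Terminal payoffs (K − S): max(-27.5, 0) = 0, max(4, 0) = 4
Node 0 (S = 45): V_0 = 1/1.05·[0.3571·0.0000 + 0.6429·4.0000] = 2.4490

£2.45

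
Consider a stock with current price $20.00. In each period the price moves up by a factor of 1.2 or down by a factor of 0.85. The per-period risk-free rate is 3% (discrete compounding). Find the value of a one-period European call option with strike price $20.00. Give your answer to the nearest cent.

$2.00

Risk-neutral probability p = (1 + 0.03 − 0.85)/(1.2 − 0.85) = 0.1800/0.3500 = 0.5143
Terminal stock prices: S_u = 24, S_d = 17
Terminal payoffs (S − K): max(4, 0) = 4, max(-3, 0) = 0
Node 0 (S = 20): V_0 = 1/1.03·[0.5143·4.0000 + 0.4857·0.0000] = 1.9972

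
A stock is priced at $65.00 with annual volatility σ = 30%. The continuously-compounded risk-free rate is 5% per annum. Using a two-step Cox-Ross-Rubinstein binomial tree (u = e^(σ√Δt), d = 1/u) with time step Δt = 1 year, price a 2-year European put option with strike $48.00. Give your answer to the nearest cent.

$2.68

CRR parameters: u = e^(σ√Δt) = e^(0.3·√1) = 1.3499, d = 1/u = 0.7408
Per-period rate: rΔt = 0.05·1 = 0.05, so R = e^0.05 = 1.0513
Risk-neutral probability p = (e^0.05 − 0.7408)/(1.3499 − 0.7408) = 0.3105/0.6090 = 0.5097
Terminal stock prices: S_uu = 118.4, S_ud = 65, S_dd = 35.67
Terminal payoffs (K − S): max(-70.44, 0) = 0, max(-17, 0) = 0, max(12.33, 0) = 12.33
Node u (S = 87.74): V_u = e^(−0.05)·[0.5097·0.0000 + 0.4903·0.0000] = 0.0000
Node d (S = 48.15): V_d = e^(−0.05)·[0.5097·0.0000 + 0.4903·12.3272] = 5.7488
Node 0 (S = 65): V_0 = e^(−0.05)·[0.5097·0.0000 + 0.4903·5.7488] = 2.6809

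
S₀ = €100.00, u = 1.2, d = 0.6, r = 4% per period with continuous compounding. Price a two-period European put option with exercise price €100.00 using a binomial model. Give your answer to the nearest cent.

Risk-neutral probability p = (e^0.04 − 0.6)/(1.2 − 0.6) = 0.4408/0.6000 = 0.7347
Terminal stock prices: S_uu = 144, S_ud = 72, S_dd = 36
Terminal payoffs (K − S): max(-44, 0) = 0, max(28, 0) = 28, max(64, 0) = 64
Node u (S = 120): V_u = e^(−0.04)·[0.7347·0.0000 + 0.2653·28.0000] = 7.1375
Node d (S = 60): V_d = e^(−0.04)·[0.7347·28.0000 + 0.2653·64.0000] = 36.0789
Node 0 (S = 100): V_0 = e^(−0.04)·[0.7347·7.1375 + 0.2653·36.0789] = 14.2352

€14.24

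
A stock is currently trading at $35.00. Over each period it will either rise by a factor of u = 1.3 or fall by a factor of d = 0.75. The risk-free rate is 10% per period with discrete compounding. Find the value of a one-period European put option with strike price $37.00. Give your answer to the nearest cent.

Risk-neutral probability p = (1 + 0.1 − 0.75)/(1.3 − 0.75) = 0.3500/0.5500 = 0.6364
Terminal stock prices: S_u = 45.5, S_d = 26.25
Terminal payoffs (K − S): max(-8.5, 0) = 0, max(10.75, 0) = 10.75
Node 0 (S = 35): V_0 = 1/1.1·[0.6364·0.0000 + 0.3636·10.7500] = 3.5537

$3.55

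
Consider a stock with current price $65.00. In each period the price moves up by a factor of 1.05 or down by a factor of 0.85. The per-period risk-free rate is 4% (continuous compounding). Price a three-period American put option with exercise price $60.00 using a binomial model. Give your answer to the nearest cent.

$0.29

Risk-neutral probability p = (e^0.04 − 0.85)/(1.05 − 0.85) = 0.1908/0.2000 = 0.9541
Terminal stock prices: S_uuu = 75.25, S_uud = 60.91, S_udd = 49.31, S_ddd = 39.92
Terminal payoffs (K − S): max(-15.25, 0) = 0, max(-0.9131, 0) = 0, max(10.69, 0) = 10.69, max(20.08, 0) = 20.08
Node uu (S = 71.66): continuation = e^(−0.04)·[0.9541·0.0000 + 0.0459·0.0000] = 0.0000; exercise value = 0.0000 ≤ continuation, so V_uu = 0.0000
Node ud (S = 58.01): continuation = e^(−0.04)·[0.9541·0.0000 + 0.0459·10.6894] = 0.4719; exercise value = 1.9875 > continuation, so V_ud = 1.9875 (exercise)
Node dd (S = 46.96): continuation = e^(−0.04)·[0.9541·10.6894 + 0.0459·20.0819] = 10.6849; exercise value = 13.0375 > continuation, so V_dd = 13.0375 (exercise)
Node u (S = 68.25): continuation = e^(−0.04)·[0.9541·0.0000 + 0.0459·1.9875] = 0.0877; exercise value = 0.0000 ≤ continuation, so V_u = 0.0877
Node d (S = 55.25): continuation = e^(−0.04)·[0.9541·1.9875 + 0.0459·13.0375] = 2.3974; exercise value = 4.7500 > continuation, so V_d = 4.7500 (exercise)
Node 0 (S = 65): continuation = e^(−0.04)·[0.9541·0.0877 + 0.0459·4.7500] = 0.2901; exercise value = 0.0000 ≤ continuation, so V_0 = 0.2901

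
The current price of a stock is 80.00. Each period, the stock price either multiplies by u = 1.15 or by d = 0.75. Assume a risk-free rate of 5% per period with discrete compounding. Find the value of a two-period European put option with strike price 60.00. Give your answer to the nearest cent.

0.85

Risk-neutral probability p = (1 + 0.05 − 0.75)/(1.15 − 0.75) = 0.3000/0.4000 = 0.7500
Terminal stock prices: S_uu = 105.8, S_ud = 69, S_dd = 45
Terminal payoffs (K − S): max(-45.8, 0) = 0, max(-9, 0) = 0, max(15, 0) = 15
Node u (S = 92): V_u = 1/1.05·[0.7500·0.0000 + 0.2500·0.0000] = 0.0000
Node d (S = 60): V_d = 1/1.05·[0.7500·0.0000 + 0.2500·15.0000] = 3.5714
Node 0 (S = 80): V_0 = 1/1.05·[0.7500·0.0000 + 0.2500·3.5714] = 0.8503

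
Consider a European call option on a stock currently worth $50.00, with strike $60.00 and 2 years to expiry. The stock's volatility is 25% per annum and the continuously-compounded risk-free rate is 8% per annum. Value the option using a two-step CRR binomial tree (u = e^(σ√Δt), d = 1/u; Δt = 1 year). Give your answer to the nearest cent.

$6.94

CRR parameters: u = e^(σ√Δt) = e^(0.25·√1) = 1.2840, d = 1/u = 0.7788
Per-period rate: rΔt = 0.08·1 = 0.08, so R = e^0.08 = 1.0833
Risk-neutral probability p = (e^0.08 − 0.7788)/(1.2840 − 0.7788) = 0.3045/0.5052 = 0.6027
Terminal stock prices: S_uu = 82.44, S_ud = 50, S_dd = 30.33
Terminal payoffs (S − K): max(22.44, 0) = 22.44, max(-10, 0) = 0, max(-29.67, 0) = 0
Node u (S = 64.2): V_u = e^(−0.08)·[0.6027·22.4361 + 0.3973·0.0000] = 12.4821
Node d (S = 38.94): V_d = e^(−0.08)·[0.6027·0.0000 + 0.3973·0.0000] = 0.0000
Node 0 (S = 50): V_0 = e^(−0.08)·[0.6027·12.4821 + 0.3973·0.0000] = 6.9443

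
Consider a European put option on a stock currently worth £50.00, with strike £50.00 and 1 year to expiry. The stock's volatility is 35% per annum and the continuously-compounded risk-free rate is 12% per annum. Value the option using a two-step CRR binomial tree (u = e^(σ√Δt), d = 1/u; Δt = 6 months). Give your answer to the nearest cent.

£3.32

CRR parameters: u = e^(σ√Δt) = e^(0.35·√0.5) = 1.2808, d = 1/u = 0.7808
Per-period rate: rΔt = 0.12·0.5 = 0.06, so R = e^0.06 = 1.0618
Risk-neutral probability p = (e^0.06 − 0.7808)/(1.2808 − 0.7808) = 0.2811/0.5000 = 0.5621
Terminal stock prices: S_uu = 82.02, S_ud = 50, S_dd = 30.48
Terminal payoffs (K − S): max(-32.02, 0) = 0, max(0, 0) = 0, max(19.52, 0) = 19.52
Node u (S = 64.04): V_u = e^(−0.06)·[0.5621·0.0000 + 0.4379·0.0000] = 0.0000
Node d (S = 39.04): V_d = e^(−0.06)·[0.5621·0.0000 + 0.4379·19.5207] = 8.0502
Node 0 (S = 50): V_0 = e^(−0.06)·[0.5621·0.0000 + 0.4379·8.0502] = 3.3199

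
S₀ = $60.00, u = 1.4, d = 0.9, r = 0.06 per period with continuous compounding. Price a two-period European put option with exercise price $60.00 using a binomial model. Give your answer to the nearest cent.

$4.62

Risk-neutral probability p = (e^0.06 − 0.9)/(1.4 − 0.9) = 0.1618/0.5000 = 0.3237
Terminal stock prices: S_uu = 117.6, S_ud = 75.6, S_dd = 48.6
Terminal payoffs (K − S): max(-57.6, 0) = 0, max(-15.6, 0) = 0, max(11.4, 0) = 11.4
Node u (S = 84): V_u = e^(−0.06)·[0.3237·0.0000 + 0.6763·0.0000] = 0.0000
Node d (S = 54): V_d = e^(−0.06)·[0.3237·0.0000 + 0.6763·11.4000] = 7.2611
Node 0 (S = 60): V_0 = e^(−0.06)·[0.3237·0.0000 + 0.6763·7.2611] = 4.6249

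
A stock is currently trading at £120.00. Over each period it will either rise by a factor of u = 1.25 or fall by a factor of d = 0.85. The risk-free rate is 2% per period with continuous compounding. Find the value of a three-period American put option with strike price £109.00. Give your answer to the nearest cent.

£7.24

Risk-neutral probability p = (e^0.02 − 0.85)/(1.25 − 0.85) = 0.1702/0.4000 = 0.4255
Terminal stock prices: S_uuu = 234.4, S_uud = 159.4, S_udd = 108.4, S_ddd = 73.69
Terminal payoffs (K − S): max(-125.4, 0) = 0, max(-50.38, 0) = 0, max(0.625, 0) = 0.625, max(35.31, 0) = 35.31
Node uu (S = 187.5): continuation = e^(−0.02)·[0.4255·0.0000 + 0.5745·0.0000] = 0.0000; exercise value = 0.0000 ≤ continuation, so V_uu = 0.0000
Node ud (S = 127.5): continuation = e^(−0.02)·[0.4255·0.0000 + 0.5745·0.6250] = 0.3520; exercise value = 0.0000 ≤ continuation, so V_ud = 0.3520
Node dd (S = 86.7): continuation = e^(−0.02)·[0.4255·0.6250 + 0.5745·35.3050] = 20.1417; exercise value = 22.3000 > continuation, so V_dd = 22.3000 (exercise)
Node u (S = 150): continuation = e^(−0.02)·[0.4255·0.0000 + 0.5745·0.3520] = 0.1982; exercise value = 0.0000 ≤ continuation, so V_u = 0.1982
Node d (S = 102): continuation = e^(−0.02)·[0.4255·0.3520 + 0.5745·22.3000] = 12.7044; exercise value = 7.0000 ≤ continuation, so V_d = 12.7044
Node 0 (S = 120): continuation = e^(−0.02)·[0.4255·0.1982 + 0.5745·12.7044] = 7.2368; exercise value = 0.0000 ≤ continuation, so V_0 = 7.2368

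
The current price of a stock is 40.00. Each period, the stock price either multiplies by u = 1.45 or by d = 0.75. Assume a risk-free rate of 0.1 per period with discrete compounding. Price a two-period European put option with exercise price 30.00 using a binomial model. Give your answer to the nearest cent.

1.55

Risk-neutral probability p = (1 + 0.1 − 0.75)/(1.45 − 0.75) = 0.3500/0.7000 = 0.5000
Terminal stock prices: S_uu = 84.1, S_ud = 43.5, S_dd = 22.5
Terminal payoffs (K − S): max(-54.1, 0) = 0, max(-13.5, 0) = 0, max(7.5, 0) = 7.5
Node u (S = 58): V_u = 1/1.1·[0.5000·0.0000 + 0.5000·0.0000] = 0.0000
Node d (S = 30): V_d = 1/1.1·[0.5000·0.0000 + 0.5000·7.5000] = 3.4091
Node 0 (S = 40): V_0 = 1/1.1·[0.5000·0.0000 + 0.5000·3.4091] = 1.5496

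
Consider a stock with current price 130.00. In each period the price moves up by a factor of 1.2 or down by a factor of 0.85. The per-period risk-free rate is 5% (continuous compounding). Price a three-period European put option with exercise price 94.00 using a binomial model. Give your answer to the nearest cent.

Risk-neutral probability p = (e^0.05 − 0.85)/(1.2 − 0.85) = 0.2013/0.3500 = 0.5751
Terminal stock prices: S_uuu = 224.6, S_uud = 159.1, S_udd = 112.7, S_ddd = 79.84
Terminal payoffs (K − S): max(-130.6, 0) = 0, max(-65.12, 0) = 0, max(-18.71, 0) = 0, max(14.16, 0) = 14.16
Node uu (S = 187.2): V_uu = e^(−0.05)·[0.5751·0.0000 + 0.4249·0.0000] = 0.0000
Node ud (S = 132.6): V_ud = e^(−0.05)·[0.5751·0.0000 + 0.4249·0.0000] = 0.0000
Node dd (S = 93.92): V_dd = e^(−0.05)·[0.5751·0.0000 + 0.4249·14.1638] = 5.7252
Node u (S = 156): V_u = e^(−0.05)·[0.5751·0.0000 + 0.4249·0.0000] = 0.0000
Node d (S = 110.5): V_d = e^(−0.05)·[0.5751·0.0000 + 0.4249·5.7252] = 2.3142
Node 0 (S = 130): V_0 = e^(−0.05)·[0.5751·0.0000 + 0.4249·2.3142] = 0.9354

0.94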